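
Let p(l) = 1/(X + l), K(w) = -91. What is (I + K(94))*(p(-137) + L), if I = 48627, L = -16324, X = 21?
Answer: -22976760390/29 ≈ -7.9230e+8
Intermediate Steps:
p(l) = 1/(21 + l)
(I + K(94))*(p(-137) + L) = (48627 - 91)*(1/(21 - 137) - 16324) = 48536*(1/(-116) - 16324) = 48536*(-1/116 - 16324) = 48536*(-1893585/116) = -22976760390/29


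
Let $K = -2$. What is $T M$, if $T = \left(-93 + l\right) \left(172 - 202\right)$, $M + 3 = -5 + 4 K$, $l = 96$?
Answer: $1440$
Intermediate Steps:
$M = -16$ ($M = -3 + \left(-5 + 4 \left(-2\right)\right) = -3 - 13 = -16$)
$T = -90$ ($T = \left(-93 + 96\right) \left(172 - 202\right) = 3 \left(-30\right) = -90$)
$T M = \left(-90\right) \left(-16\right) = 1440$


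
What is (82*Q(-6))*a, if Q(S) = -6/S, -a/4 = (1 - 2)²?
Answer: -328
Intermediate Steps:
a = -4 (a = -4*(1 - 2)² = -4*(-1)² = -4*1 = -4)
(82*Q(-6))*a = (82*(-6/(-6)))*(-4) = (82*(-6*(-⅙)))*(-4) = (82*1)*(-4) = 82*(-4) = -328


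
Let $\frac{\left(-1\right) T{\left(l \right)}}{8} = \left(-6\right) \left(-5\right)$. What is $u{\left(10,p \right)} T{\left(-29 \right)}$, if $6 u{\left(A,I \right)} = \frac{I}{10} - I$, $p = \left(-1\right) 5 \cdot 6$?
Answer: $-1080$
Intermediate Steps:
$p = -30$ ($p = \left(-5\right) 6 = -30$)
$T{\left(l \right)} = -240$ ($T{\left(l \right)} = - 8 \left(\left(-6\right) \left(-5\right)\right) = \left(-8\right) 30 = -240$)
$u{\left(A,I \right)} = - \frac{3 I}{20}$ ($u{\left(A,I \right)} = \frac{\frac{I}{10} - I}{6} = \frac{\left(- \frac{9}{10}\right) I}{6} = - \frac{3 I}{20}$)
$u{\left(10,p \right)} T{\left(-29 \right)} = \left(- \frac{3}{20}\right) \left(-30\right) \left(-240\right) = \frac{9}{2} \left(-240\right) = -1080$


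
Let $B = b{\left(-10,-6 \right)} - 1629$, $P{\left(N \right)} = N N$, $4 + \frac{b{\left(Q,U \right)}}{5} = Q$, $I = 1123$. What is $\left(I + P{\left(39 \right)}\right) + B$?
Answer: $945$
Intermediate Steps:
$b{\left(Q,U \right)} = -20 + 5 Q$
$P{\left(N \right)} = N^{2}$
$B = -1699$ ($B = \left(-20 + 5 \left(-10\right)\right) - 1629 = \left(-20 - 50\right) - 1629 = -70 - 1629 = -1699$)
$\left(I + P{\left(39 \right)}\right) + B = \left(1123 + 39^{2}\right) - 1699 = \left(1123 + 1521\right) - 1699 = 2644 - 1699 = 945$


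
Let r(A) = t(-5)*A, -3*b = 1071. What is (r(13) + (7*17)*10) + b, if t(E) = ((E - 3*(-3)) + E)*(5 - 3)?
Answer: 807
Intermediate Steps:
b = -357 (b = -1/3*1071 = -357)
t(E) = 18 + 4*E (t(E) = ((E + 9) + E)*2 = ((9 + E) + E)*2 = (9 + 2*E)*2 = 18 + 4*E)
r(A) = -2*A (r(A) = (18 + 4*(-5))*A = (18 - 20)*A = -2*A)
(r(13) + (7*17)*10) + b = (-2*13 + (7*17)*10) - 357 = (-26 + 119*10) - 357 = (-26 + 1190) - 357 = 1164 - 357 = 807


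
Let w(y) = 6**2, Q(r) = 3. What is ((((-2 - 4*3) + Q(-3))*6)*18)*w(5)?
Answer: -42768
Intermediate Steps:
w(y) = 36
((((-2 - 4*3) + Q(-3))*6)*18)*w(5) = ((((-2 - 4*3) + 3)*6)*18)*36 = ((((-2 - 12) + 3)*6)*18)*36 = (((-14 + 3)*6)*18)*36 = (-11*6*18)*36 = -66*18*36 = -1188*36 = -42768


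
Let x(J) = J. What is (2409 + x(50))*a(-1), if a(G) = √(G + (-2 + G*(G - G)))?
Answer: 2459*I*√3 ≈ 4259.1*I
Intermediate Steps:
a(G) = √(-2 + G) (a(G) = √(G + (-2 + G*0)) = √(G + (-2 + 0)) = √(G - 2) = √(-2 + G))
(2409 + x(50))*a(-1) = (2409 + 50)*√(-2 - 1) = 2459*√(-3) = 2459*(I*√3) = 2459*I*√3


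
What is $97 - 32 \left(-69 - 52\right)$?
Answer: $3969$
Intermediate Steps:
$97 - 32 \left(-69 - 52\right) = 97 - -3872 = 97 + 3872 = 3969$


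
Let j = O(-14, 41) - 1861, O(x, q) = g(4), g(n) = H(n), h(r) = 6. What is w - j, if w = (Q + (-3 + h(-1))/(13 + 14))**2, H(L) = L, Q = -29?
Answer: 218017/81 ≈ 2691.6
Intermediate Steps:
g(n) = n
O(x, q) = 4
w = 67600/81 (w = (-29 + (-3 + 6)/(13 + 14))**2 = (-29 + 3/27)**2 = (-29 + 3*(1/27))**2 = (-29 + 1/9)**2 = (-260/9)**2 = 67600/81 ≈ 834.57)
j = -1857 (j = 4 - 1861 = -1857)
w - j = 67600/81 - 1*(-1857) = 67600/81 + 1857 = 218017/81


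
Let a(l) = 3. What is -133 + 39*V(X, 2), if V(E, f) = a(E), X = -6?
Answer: -16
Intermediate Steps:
V(E, f) = 3
-133 + 39*V(X, 2) = -133 + 39*3 = -133 + 117 = -16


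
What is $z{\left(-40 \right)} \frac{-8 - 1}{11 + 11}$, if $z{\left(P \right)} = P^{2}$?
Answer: $- \frac{7200}{11} \approx -654.54$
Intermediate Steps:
$z{\left(-40 \right)} \frac{-8 - 1}{11 + 11} = \left(-40\right)^{2} \frac{-8 - 1}{11 + 11} = 1600 \left(- \frac{9}{22}\right) = - \frac{7200}{11}$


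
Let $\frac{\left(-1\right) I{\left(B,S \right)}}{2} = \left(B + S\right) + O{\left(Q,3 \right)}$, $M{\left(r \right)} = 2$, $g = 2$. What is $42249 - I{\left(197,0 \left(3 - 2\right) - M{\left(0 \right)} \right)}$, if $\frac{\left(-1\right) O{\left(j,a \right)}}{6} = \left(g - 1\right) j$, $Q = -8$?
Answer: $42735$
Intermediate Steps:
$O{\left(j,a \right)} = - 6 j$ ($O{\left(j,a \right)} = - 6 \left(2 - 1\right) j = - 6 \cdot 1 j = - 6 j$)
$I{\left(B,S \right)} = -96 - 2 B - 2 S$ ($I{\left(B,S \right)} = - 2 \left(\left(B + S\right) - -48\right) = - 2 \left(\left(B + S\right) + 48\right) = - 2 \left(48 + B + S\right) = -96 - 2 B - 2 S$)
$42249 - I{\left(197,0 \left(3 - 2\right) - M{\left(0 \right)} \right)} = 42249 - \left(-96 - 394 - 2 \left(0 \left(3 - 2\right) - 2\right)\right) = 42249 - \left(-96 - 394 - 2 \left(0 \cdot 1 - 2\right)\right) = 42249 - \left(-96 - 394 - 2 \left(0 - 2\right)\right) = 42249 - \left(-96 - 394 - -4\right) = 42249 - \left(-96 - 394 + 4\right) = 42249 - -486 = 42249 + 486 = 42735$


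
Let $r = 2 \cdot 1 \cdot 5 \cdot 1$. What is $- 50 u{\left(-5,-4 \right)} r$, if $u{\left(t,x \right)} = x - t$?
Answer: $-500$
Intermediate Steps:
$r = 10$ ($r = 2 \cdot 5 \cdot 1 = 10 \cdot 1 = 10$)
$- 50 u{\left(-5,-4 \right)} r = - 50 \left(-4 - -5\right) 10 = - 50 \left(-4 + 5\right) 10 = \left(-50\right) 1 \cdot 10 = \left(-50\right) 10 = -500$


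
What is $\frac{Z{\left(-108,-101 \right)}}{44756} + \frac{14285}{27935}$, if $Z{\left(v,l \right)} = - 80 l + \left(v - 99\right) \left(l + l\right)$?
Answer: $\frac{203312835}{125025886} \approx 1.6262$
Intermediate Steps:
$Z{\left(v,l \right)} = - 80 l + 2 l \left(-99 + v\right)$ ($Z{\left(v,l \right)} = - 80 l + \left(-99 + v\right) 2 l = - 80 l + 2 l \left(-99 + v\right)$)
$\frac{Z{\left(-108,-101 \right)}}{44756} + \frac{14285}{27935} = \frac{2 \left(-101\right) \left(-139 - 108\right)}{44756} + \frac{14285}{27935} = 2 \left(-101\right) \left(-247\right) \frac{1}{44756} + 14285 \cdot \frac{1}{27935} = 49894 \cdot \frac{1}{44756} + \frac{2857}{5587} = \frac{24947}{22378} + \frac{2857}{5587} = \frac{203312835}{125025886}$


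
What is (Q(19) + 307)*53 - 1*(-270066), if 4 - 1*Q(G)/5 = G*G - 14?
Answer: 195442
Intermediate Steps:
Q(G) = 90 - 5*G**2 (Q(G) = 20 - 5*(G*G - 14) = 20 - 5*(G**2 - 14) = 20 - 5*(-14 + G**2) = 20 + (70 - 5*G**2) = 90 - 5*G**2)
(Q(19) + 307)*53 - 1*(-270066) = ((90 - 5*19**2) + 307)*53 - 1*(-270066) = ((90 - 5*361) + 307)*53 + 270066 = ((90 - 1805) + 307)*53 + 270066 = (-1715 + 307)*53 + 270066 = -1408*53 + 270066 = -74624 + 270066 = 195442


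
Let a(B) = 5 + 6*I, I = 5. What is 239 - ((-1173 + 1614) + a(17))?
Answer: -237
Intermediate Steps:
a(B) = 35 (a(B) = 5 + 6*5 = 5 + 30 = 35)
239 - ((-1173 + 1614) + a(17)) = 239 - ((-1173 + 1614) + 35) = 239 - (441 + 35) = 239 - 1*476 = 239 - 476 = -237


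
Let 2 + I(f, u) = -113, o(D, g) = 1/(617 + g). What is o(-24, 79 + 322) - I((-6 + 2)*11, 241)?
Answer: 117071/1018 ≈ 115.00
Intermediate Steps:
I(f, u) = -115 (I(f, u) = -2 - 113 = -115)
o(-24, 79 + 322) - I((-6 + 2)*11, 241) = 1/(617 + (79 + 322)) - 1*(-115) = 1/(617 + 401) + 115 = 1/1018 + 115 = 117071/1018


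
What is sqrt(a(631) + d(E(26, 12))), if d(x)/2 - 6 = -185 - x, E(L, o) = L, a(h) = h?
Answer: sqrt(221) ≈ 14.866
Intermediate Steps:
d(x) = -358 - 2*x (d(x) = 12 + 2*(-185 - x) = 12 + (-370 - 2*x) = -358 - 2*x)
sqrt(a(631) + d(E(26, 12))) = sqrt(631 + (-358 - 2*26)) = sqrt(631 + (-358 - 52)) = sqrt(631 - 410) = sqrt(221)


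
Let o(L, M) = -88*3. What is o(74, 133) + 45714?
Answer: 45450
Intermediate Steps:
o(L, M) = -264
o(74, 133) + 45714 = -264 + 45714 = 45450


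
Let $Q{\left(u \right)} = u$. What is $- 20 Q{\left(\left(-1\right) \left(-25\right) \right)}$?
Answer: $-500$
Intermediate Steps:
$- 20 Q{\left(\left(-1\right) \left(-25\right) \right)} = - 20 \left(\left(-1\right) \left(-25\right)\right) = \left(-20\right) 25 = -500$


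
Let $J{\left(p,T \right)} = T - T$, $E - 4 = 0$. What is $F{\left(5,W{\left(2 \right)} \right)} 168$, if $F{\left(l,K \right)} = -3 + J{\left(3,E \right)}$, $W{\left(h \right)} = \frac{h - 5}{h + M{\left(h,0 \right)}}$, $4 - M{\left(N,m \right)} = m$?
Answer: $-504$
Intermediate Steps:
$E = 4$ ($E = 4 + 0 = 4$)
$M{\left(N,m \right)} = 4 - m$
$J{\left(p,T \right)} = 0$
$W{\left(h \right)} = \frac{-5 + h}{4 + h}$ ($W{\left(h \right)} = \frac{h - 5}{h + \left(4 - 0\right)} = \frac{-5 + h}{h + \left(4 + 0\right)} = \frac{-5 + h}{h + 4} = \frac{-5 + h}{4 + h}$)
$F{\left(l,K \right)} = -3$ ($F{\left(l,K \right)} = -3 + 0 = -3$)
$F{\left(5,W{\left(2 \right)} \right)} 168 = \left(-3\right) 168 = -504$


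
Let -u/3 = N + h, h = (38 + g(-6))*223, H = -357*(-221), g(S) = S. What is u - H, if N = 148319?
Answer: -545262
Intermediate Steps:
H = 78897
h = 7136 (h = (38 - 6)*223 = 32*223 = 7136)
u = -466365 (u = -3*(148319 + 7136) = -3*155455 = -466365)
u - H = -466365 - 1*78897 = -466365 - 78897 = -545262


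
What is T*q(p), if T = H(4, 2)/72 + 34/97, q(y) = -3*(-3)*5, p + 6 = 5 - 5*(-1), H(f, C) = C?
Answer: 6605/388 ≈ 17.023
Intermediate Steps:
p = 4 (p = -6 + (5 - 5*(-1)) = -6 + (5 + 5) = -6 + 10 = 4)
q(y) = 45 (q(y) = 9*5 = 45)
T = 1321/3492 (T = 2/72 + 34/97 = 2*(1/72) + 34*(1/97) = 1/36 + 34/97 = 1321/3492 ≈ 0.37829)
T*q(p) = (1321/3492)*45 = 6605/388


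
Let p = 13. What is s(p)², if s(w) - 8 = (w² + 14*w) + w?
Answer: 138384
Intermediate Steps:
s(w) = 8 + w² + 15*w (s(w) = 8 + ((w² + 14*w) + w) = 8 + (w² + 15*w) = 8 + w² + 15*w)
s(p)² = (8 + 13² + 15*13)² = (8 + 169 + 195)² = 372² = 138384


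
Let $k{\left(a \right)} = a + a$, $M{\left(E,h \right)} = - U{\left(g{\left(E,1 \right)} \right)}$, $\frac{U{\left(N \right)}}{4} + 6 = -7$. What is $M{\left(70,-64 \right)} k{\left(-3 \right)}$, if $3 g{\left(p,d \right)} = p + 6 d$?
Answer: $-312$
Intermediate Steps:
$g{\left(p,d \right)} = 2 d + \frac{p}{3}$ ($g{\left(p,d \right)} = \frac{p + 6 d}{3} = 2 d + \frac{p}{3}$)
$U{\left(N \right)} = -52$ ($U{\left(N \right)} = -24 + 4 \left(-7\right) = -24 - 28 = -52$)
$M{\left(E,h \right)} = 52$ ($M{\left(E,h \right)} = \left(-1\right) \left(-52\right) = 52$)
$k{\left(a \right)} = 2 a$
$M{\left(70,-64 \right)} k{\left(-3 \right)} = 52 \cdot 2 \left(-3\right) = 52 \left(-6\right) = -312$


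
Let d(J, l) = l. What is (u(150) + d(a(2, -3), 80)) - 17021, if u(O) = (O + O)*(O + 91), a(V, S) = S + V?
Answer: 55359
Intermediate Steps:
u(O) = 2*O*(91 + O) (u(O) = (2*O)*(91 + O) = 2*O*(91 + O))
(u(150) + d(a(2, -3), 80)) - 17021 = (2*150*(91 + 150) + 80) - 17021 = (2*150*241 + 80) - 17021 = (72300 + 80) - 17021 = 72380 - 17021 = 55359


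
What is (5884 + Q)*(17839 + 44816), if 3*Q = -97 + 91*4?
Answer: 374238315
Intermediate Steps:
Q = 89 (Q = (-97 + 91*4)/3 = (-97 + 364)/3 = (⅓)*267 = 89)
(5884 + Q)*(17839 + 44816) = (5884 + 89)*(17839 + 44816) = 5973*62655 = 374238315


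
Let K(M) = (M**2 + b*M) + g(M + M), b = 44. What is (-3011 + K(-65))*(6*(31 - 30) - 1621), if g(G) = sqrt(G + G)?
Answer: 2658290 - 3230*I*sqrt(65) ≈ 2.6583e+6 - 26041.0*I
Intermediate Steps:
g(G) = sqrt(2)*sqrt(G) (g(G) = sqrt(2*G) = sqrt(2)*sqrt(G))
K(M) = M**2 + 2*sqrt(M) + 44*M (K(M) = (M**2 + 44*M) + sqrt(2)*sqrt(M + M) = (M**2 + 44*M) + sqrt(2)*sqrt(2*M) = (M**2 + 44*M) + sqrt(2)*(sqrt(2)*sqrt(M)) = (M**2 + 44*M) + 2*sqrt(M) = M**2 + 2*sqrt(M) + 44*M)
(-3011 + K(-65))*(6*(31 - 30) - 1621) = (-3011 + ((-65)**2 + 2*sqrt(-65) + 44*(-65)))*(6*(31 - 30) - 1621) = (-3011 + (4225 + 2*(I*sqrt(65)) - 2860))*(6*1 - 1621) = (-3011 + (4225 + 2*I*sqrt(65) - 2860))*(6 - 1621) = (-3011 + (1365 + 2*I*sqrt(65)))*(-1615) = (-1646 + 2*I*sqrt(65))*(-1615) = 2658290 - 3230*I*sqrt(65)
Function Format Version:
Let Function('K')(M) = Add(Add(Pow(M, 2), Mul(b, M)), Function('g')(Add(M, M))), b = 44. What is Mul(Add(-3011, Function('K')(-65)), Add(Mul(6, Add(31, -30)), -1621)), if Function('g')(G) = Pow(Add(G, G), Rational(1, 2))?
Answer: Add(2658290, Mul(-3230, I, Pow(65, Rational(1, 2)))) ≈ Add(2.6583e+6, Mul(-26041., I))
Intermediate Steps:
Function('g')(G) = Mul(Pow(2, Rational(1, 2)), Pow(G, Rational(1, 2))) (Function('g')(G) = Pow(Mul(2, G), Rational(1, 2)) = Mul(Pow(2, Rational(1, 2)), Pow(G, Rational(1, 2))))
Function('K')(M) = Add(Pow(M, 2), Mul(2, Pow(M, Rational(1, 2))), Mul(44, M)) (Function('K')(M) = Add(Add(Pow(M, 2), Mul(44, M)), Mul(Pow(2, Rational(1, 2)), Pow(Add(M, M), Rational(1, 2)))) = Add(Add(Pow(M, 2), Mul(44, M)), Mul(Pow(2, Rational(1, 2)), Pow(Mul(2, M), Rational(1, 2)))) = Add(Add(Pow(M, 2), Mul(44, M)), Mul(Pow(2, Rational(1, 2)), Mul(Pow(2, Rational(1, 2)), Pow(M, Rational(1, 2))))) = Add(Add(Pow(M, 2), Mul(44, M)), Mul(2, Pow(M, Rational(1, 2)))) = Add(Pow(M, 2), Mul(2, Pow(M, Rational(1, 2))), Mul(44, M)))
Mul(Add(-3011, Function('K')(-65)), Add(Mul(6, Add(31, -30)), -1621)) = Mul(Add(-3011, Add(Pow(-65, 2), Mul(2, Pow(-65, Rational(1, 2))), Mul(44, -65))), Add(Mul(6, Add(31, -30)), -1621)) = Mul(Add(-3011, Add(4225, Mul(2, Mul(I, Pow(65, Rational(1, 2)))), -2860)), Add(Mul(6, 1), -1621)) = Mul(Add(-3011, Add(4225, Mul(2, I, Pow(65, Rational(1, 2))), -2860)), Add(6, -1621)) = Mul(Add(-3011, Add(1365, Mul(2, I, Pow(65, Rational(1, 2))))), -1615) = Mul(Add(-1646, Mul(2, I, Pow(65, Rational(1, 2)))), -1615) = Add(2658290, Mul(-3230, I, Pow(65, Rational(1, 2))))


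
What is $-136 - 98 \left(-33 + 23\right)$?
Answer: $844$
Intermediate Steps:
$-136 - 98 \left(-33 + 23\right) = -136 - -980 = -136 + 980 = 844$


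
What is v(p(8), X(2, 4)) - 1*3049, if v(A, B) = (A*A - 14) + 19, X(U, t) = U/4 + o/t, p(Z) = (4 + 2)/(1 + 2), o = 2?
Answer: -3040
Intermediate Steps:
p(Z) = 2 (p(Z) = 6/3 = 6*(⅓) = 2)
X(U, t) = 2/t + U/4 (X(U, t) = U/4 + 2/t = 2/t + U/4)
v(A, B) = 5 + A² (v(A, B) = (A² - 14) + 19 = (-14 + A²) + 19 = 5 + A²)
v(p(8), X(2, 4)) - 1*3049 = (5 + 2²) - 1*3049 = (5 + 4) - 3049 = 9 - 3049 = -3040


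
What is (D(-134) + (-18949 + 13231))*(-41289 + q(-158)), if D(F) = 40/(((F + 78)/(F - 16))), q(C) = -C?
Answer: 1615461156/7 ≈ 2.3078e+8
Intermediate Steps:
D(F) = 40*(-16 + F)/(78 + F) (D(F) = 40/(((78 + F)/(-16 + F))) = 40*((-16 + F)/(78 + F)) = 40*(-16 + F)/(78 + F))
(D(-134) + (-18949 + 13231))*(-41289 + q(-158)) = (40*(-16 - 134)/(78 - 134) + (-18949 + 13231))*(-41289 - 1*(-158)) = (40*(-150)/(-56) - 5718)*(-41289 + 158) = (40*(-1/56)*(-150) - 5718)*(-41131) = (750/7 - 5718)*(-41131) = -39276/7*(-41131) = 1615461156/7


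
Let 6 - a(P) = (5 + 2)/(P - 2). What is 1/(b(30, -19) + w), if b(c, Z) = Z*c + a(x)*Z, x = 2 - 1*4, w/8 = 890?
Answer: 4/25611 ≈ 0.00015618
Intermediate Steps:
w = 7120 (w = 8*890 = 7120)
x = -2 (x = 2 - 4 = -2)
a(P) = 6 - 7/(-2 + P) (a(P) = 6 - (5 + 2)/(P - 2) = 6 - 7/(-2 + P))
b(c, Z) = 31*Z/4 + Z*c (b(c, Z) = Z*c + ((-19 + 6*(-2))/(-2 - 2))*Z = Z*c + ((-19 - 12)/(-4))*Z = Z*c + (-1/4*(-31))*Z = Z*c + 31*Z/4 = 31*Z/4 + Z*c)
1/(b(30, -19) + w) = 1/((1/4)*(-19)*(31 + 4*30) + 7120) = 1/((1/4)*(-19)*(31 + 120) + 7120) = 1/((1/4)*(-19)*151 + 7120) = 1/(-2869/4 + 7120) = 1/(25611/4) = 4/25611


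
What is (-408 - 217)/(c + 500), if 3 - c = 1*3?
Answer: -5/4 ≈ -1.2500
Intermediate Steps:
c = 0 (c = 3 - 3 = 0)
(-408 - 217)/(c + 500) = (-408 - 217)/(0 + 500) = -625/500 = -625*1/500 = -5/4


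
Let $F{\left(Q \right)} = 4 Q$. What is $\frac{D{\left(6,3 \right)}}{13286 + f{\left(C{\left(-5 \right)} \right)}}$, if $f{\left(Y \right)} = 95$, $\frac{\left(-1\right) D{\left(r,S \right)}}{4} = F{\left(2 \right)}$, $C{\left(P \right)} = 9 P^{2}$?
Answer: $- \frac{32}{13381} \approx -0.0023915$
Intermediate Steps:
$D{\left(r,S \right)} = -32$ ($D{\left(r,S \right)} = - 4 \cdot 4 \cdot 2 = \left(-4\right) 8 = -32$)
$\frac{D{\left(6,3 \right)}}{13286 + f{\left(C{\left(-5 \right)} \right)}} = \frac{1}{13286 + 95} \left(-32\right) = \frac{1}{13381} \left(-32\right) = - \frac{32}{13381}$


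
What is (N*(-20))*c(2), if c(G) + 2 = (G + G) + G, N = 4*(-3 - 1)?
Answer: 1280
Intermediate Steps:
N = -16 (N = 4*(-4) = -16)
c(G) = -2 + 3*G (c(G) = -2 + ((G + G) + G) = -2 + (2*G + G) = -2 + 3*G)
(N*(-20))*c(2) = (-16*(-20))*(-2 + 3*2) = 320*(-2 + 6) = 320*4 = 1280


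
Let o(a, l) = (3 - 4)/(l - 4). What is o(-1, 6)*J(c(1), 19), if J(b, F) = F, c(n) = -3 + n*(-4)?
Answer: -19/2 ≈ -9.5000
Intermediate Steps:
o(a, l) = -1/(-4 + l)
c(n) = -3 - 4*n
o(-1, 6)*J(c(1), 19) = -1/(-4 + 6)*19 = -1/2*19 = -1*½*19 = -½*19 = -19/2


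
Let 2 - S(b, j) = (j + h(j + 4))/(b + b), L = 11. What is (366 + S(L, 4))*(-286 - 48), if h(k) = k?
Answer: -1350028/11 ≈ -1.2273e+5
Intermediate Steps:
S(b, j) = 2 - (4 + 2*j)/(2*b) (S(b, j) = 2 - (j + (j + 4))/(b + b) = 2 - (j + (4 + j))/(2*b) = 2 - (4 + 2*j)*1/(2*b) = 2 - (4 + 2*j)/(2*b))
(366 + S(L, 4))*(-286 - 48) = (366 + (-2 - 1*4 + 2*11)/11)*(-286 - 48) = (366 + (-2 - 4 + 22)/11)*(-334) = (366 + (1/11)*16)*(-334) = (366 + 16/11)*(-334) = (4042/11)*(-334) = -1350028/11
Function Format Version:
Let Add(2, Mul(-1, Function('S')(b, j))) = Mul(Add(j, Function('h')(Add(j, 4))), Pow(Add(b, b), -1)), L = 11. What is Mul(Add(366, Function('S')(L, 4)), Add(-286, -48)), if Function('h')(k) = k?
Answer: Rational(-1350028, 11) ≈ -1.2273e+5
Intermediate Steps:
Function('S')(b, j) = Add(2, Mul(Rational(-1, 2), Pow(b, -1), Add(4, Mul(2, j)))) (Function('S')(b, j) = Add(2, Mul(-1, Mul(Add(j, Add(j, 4)), Pow(Add(b, b), -1)))) = Add(2, Mul(-1, Mul(Add(j, Add(4, j)), Pow(Mul(2, b), -1)))) = Add(2, Mul(-1, Mul(Add(4, Mul(2, j)), Mul(Rational(1, 2), Pow(b, -1))))) = Add(2, Mul(-1, Mul(Rational(1, 2), Pow(b, -1), Add(4, Mul(2, j))))) = Add(2, Mul(Rational(-1, 2), Pow(b, -1), Add(4, Mul(2, j)))))
Mul(Add(366, Function('S')(L, 4)), Add(-286, -48)) = Mul(Add(366, Mul(Pow(11, -1), Add(-2, Mul(-1, 4), Mul(2, 11)))), Add(-286, -48)) = Mul(Add(366, Mul(Rational(1, 11), Add(-2, -4, 22))), -334) = Mul(Add(366, Mul(Rational(1, 11), 16)), -334) = Mul(Add(366, Rational(16, 11)), -334) = Mul(Rational(4042, 11), -334) = Rational(-1350028, 11)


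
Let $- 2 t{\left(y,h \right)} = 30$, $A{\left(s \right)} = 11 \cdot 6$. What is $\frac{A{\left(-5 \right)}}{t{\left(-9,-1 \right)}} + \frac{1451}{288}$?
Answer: $\frac{919}{1440} \approx 0.63819$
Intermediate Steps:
$A{\left(s \right)} = 66$
$t{\left(y,h \right)} = -15$ ($t{\left(y,h \right)} = \left(- \frac{1}{2}\right) 30 = -15$)
$\frac{A{\left(-5 \right)}}{t{\left(-9,-1 \right)}} + \frac{1451}{288} = \frac{66}{-15} + \frac{1451}{288} = 66 \left(- \frac{1}{15}\right) + 1451 \cdot \frac{1}{288} = - \frac{22}{5} + \frac{1451}{288} = \frac{919}{1440}$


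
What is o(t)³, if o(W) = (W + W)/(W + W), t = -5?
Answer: 1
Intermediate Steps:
o(W) = 1 (o(W) = (2*W)/((2*W)) = (2*W)*(1/(2*W)) = 1)
o(t)³ = 1³ = 1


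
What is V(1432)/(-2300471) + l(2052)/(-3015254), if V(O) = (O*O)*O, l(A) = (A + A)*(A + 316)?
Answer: -4438315289896192/3468252192317 ≈ -1279.7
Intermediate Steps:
l(A) = 2*A*(316 + A) (l(A) = (2*A)*(316 + A) = 2*A*(316 + A))
V(O) = O**3 (V(O) = O**2*O = O**3)
V(1432)/(-2300471) + l(2052)/(-3015254) = 1432**3/(-2300471) + (2*2052*(316 + 2052))/(-3015254) = 2936493568*(-1/2300471) + (2*2052*2368)*(-1/3015254) = -2936493568/2300471 + 9718272*(-1/3015254) = -2936493568/2300471 - 4859136/1507627 = -4438315289896192/3468252192317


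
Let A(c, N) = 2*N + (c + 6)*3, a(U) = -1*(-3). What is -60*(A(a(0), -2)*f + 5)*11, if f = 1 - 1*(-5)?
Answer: -94380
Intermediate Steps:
a(U) = 3
f = 6 (f = 1 + 5 = 6)
A(c, N) = 18 + 2*N + 3*c (A(c, N) = 2*N + (6 + c)*3 = 2*N + (18 + 3*c) = 18 + 2*N + 3*c)
-60*(A(a(0), -2)*f + 5)*11 = -60*((18 + 2*(-2) + 3*3)*6 + 5)*11 = -60*((18 - 4 + 9)*6 + 5)*11 = -60*(23*6 + 5)*11 = -60*(138 + 5)*11 = -60*143*11 = -15*572*11 = -8580*11 = -94380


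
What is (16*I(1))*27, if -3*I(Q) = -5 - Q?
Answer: 864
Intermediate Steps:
I(Q) = 5/3 + Q/3 (I(Q) = -(-5 - Q)/3 = 5/3 + Q/3)
(16*I(1))*27 = (16*(5/3 + (⅓)*1))*27 = (16*(5/3 + ⅓))*27 = (16*2)*27 = 32*27 = 864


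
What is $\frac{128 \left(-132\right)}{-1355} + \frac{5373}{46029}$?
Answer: $\frac{261662133}{20789765} \approx 12.586$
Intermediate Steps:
$\frac{128 \left(-132\right)}{-1355} + \frac{5373}{46029} = \left(-16896\right) \left(- \frac{1}{1355}\right) + 5373 \cdot \frac{1}{46029} = \frac{16896}{1355} + \frac{1791}{15343} = \frac{261662133}{20789765}$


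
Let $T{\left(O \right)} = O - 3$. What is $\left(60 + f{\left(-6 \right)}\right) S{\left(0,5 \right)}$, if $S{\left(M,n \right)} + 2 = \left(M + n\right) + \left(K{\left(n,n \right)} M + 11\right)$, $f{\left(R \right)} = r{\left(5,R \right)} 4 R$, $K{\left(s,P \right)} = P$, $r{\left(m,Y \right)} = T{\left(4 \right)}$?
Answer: $504$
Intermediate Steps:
$T{\left(O \right)} = -3 + O$
$r{\left(m,Y \right)} = 1$ ($r{\left(m,Y \right)} = -3 + 4 = 1$)
$f{\left(R \right)} = 4 R$ ($f{\left(R \right)} = 1 \cdot 4 R = 4 R$)
$S{\left(M,n \right)} = 9 + M + n + M n$ ($S{\left(M,n \right)} = -2 + \left(\left(M + n\right) + \left(n M + 11\right)\right) = -2 + \left(\left(M + n\right) + \left(M n + 11\right)\right) = -2 + \left(\left(M + n\right) + \left(11 + M n\right)\right) = -2 + \left(11 + M + n + M n\right) = 9 + M + n + M n$)
$\left(60 + f{\left(-6 \right)}\right) S{\left(0,5 \right)} = \left(60 + 4 \left(-6\right)\right) \left(9 + 0 + 5 + 0 \cdot 5\right) = \left(60 - 24\right) \left(9 + 0 + 5 + 0\right) = 36 \cdot 14 = 504$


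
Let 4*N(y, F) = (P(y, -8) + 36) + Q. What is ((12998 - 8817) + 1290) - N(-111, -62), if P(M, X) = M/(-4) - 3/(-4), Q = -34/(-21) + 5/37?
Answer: 33904777/6216 ≈ 5454.4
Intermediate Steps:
Q = 1363/777 (Q = -34*(-1/21) + 5*(1/37) = 34/21 + 5/37 = 1363/777 ≈ 1.7542)
P(M, X) = ¾ - M/4 (P(M, X) = M*(-¼) - 3*(-¼) = -M/4 + ¾ = ¾ - M/4)
N(y, F) = 119671/12432 - y/16 (N(y, F) = (((¾ - y/4) + 36) + 1363/777)/4 = ((147/4 - y/4) + 1363/777)/4 = (119671/3108 - y/4)/4 = 119671/12432 - y/16)
((12998 - 8817) + 1290) - N(-111, -62) = ((12998 - 8817) + 1290) - (119671/12432 - 1/16*(-111)) = (4181 + 1290) - (119671/12432 + 111/16) = 5471 - 1*102959/6216 = 5471 - 102959/6216 = 33904777/6216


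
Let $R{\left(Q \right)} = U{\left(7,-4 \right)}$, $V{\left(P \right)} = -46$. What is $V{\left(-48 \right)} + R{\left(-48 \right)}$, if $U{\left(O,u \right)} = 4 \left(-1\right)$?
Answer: $-50$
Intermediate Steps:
$U{\left(O,u \right)} = -4$
$R{\left(Q \right)} = -4$
$V{\left(-48 \right)} + R{\left(-48 \right)} = -46 - 4 = -50$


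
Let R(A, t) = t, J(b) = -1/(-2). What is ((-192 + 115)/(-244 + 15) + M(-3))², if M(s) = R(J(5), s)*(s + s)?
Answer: 17631601/52441 ≈ 336.22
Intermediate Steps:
J(b) = ½ (J(b) = -1*(-½) = ½)
M(s) = 2*s² (M(s) = s*(s + s) = s*(2*s) = 2*s²)
((-192 + 115)/(-244 + 15) + M(-3))² = ((-192 + 115)/(-244 + 15) + 2*(-3)²)² = (-77/(-229) + 2*9)² = (-77*(-1/229) + 18)² = (77/229 + 18)² = (4199/229)² = 17631601/52441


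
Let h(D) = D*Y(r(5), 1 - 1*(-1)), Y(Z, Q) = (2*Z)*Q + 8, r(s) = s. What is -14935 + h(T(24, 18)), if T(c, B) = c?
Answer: -14263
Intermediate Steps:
Y(Z, Q) = 8 + 2*Q*Z (Y(Z, Q) = 2*Q*Z + 8 = 8 + 2*Q*Z)
h(D) = 28*D (h(D) = D*(8 + 2*(1 - 1*(-1))*5) = D*(8 + 2*(1 + 1)*5) = D*(8 + 2*2*5) = D*(8 + 20) = D*28 = 28*D)
-14935 + h(T(24, 18)) = -14935 + 28*24 = -14935 + 672 = -14263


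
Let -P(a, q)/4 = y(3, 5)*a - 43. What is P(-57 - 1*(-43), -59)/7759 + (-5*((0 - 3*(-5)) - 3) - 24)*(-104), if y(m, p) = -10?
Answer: 67782236/7759 ≈ 8736.0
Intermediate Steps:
P(a, q) = 172 + 40*a (P(a, q) = -4*(-10*a - 43) = -4*(-43 - 10*a) = 172 + 40*a)
P(-57 - 1*(-43), -59)/7759 + (-5*((0 - 3*(-5)) - 3) - 24)*(-104) = (172 + 40*(-57 - 1*(-43)))/7759 + (-5*((0 - 3*(-5)) - 3) - 24)*(-104) = (172 + 40*(-57 + 43))*(1/7759) + (-5*((0 + 15) - 3) - 24)*(-104) = (172 + 40*(-14))*(1/7759) + (-5*(15 - 3) - 24)*(-104) = (172 - 560)*(1/7759) + (-5*12 - 24)*(-104) = -388*1/7759 + (-60 - 24)*(-104) = -388/7759 - 84*(-104) = -388/7759 + 8736 = 67782236/7759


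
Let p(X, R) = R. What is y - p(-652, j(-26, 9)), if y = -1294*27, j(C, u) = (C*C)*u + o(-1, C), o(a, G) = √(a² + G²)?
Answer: -41022 - √677 ≈ -41048.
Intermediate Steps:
o(a, G) = √(G² + a²)
j(C, u) = √(1 + C²) + u*C² (j(C, u) = (C*C)*u + √(C² + (-1)²) = C²*u + √(C² + 1) = u*C² + √(1 + C²) = √(1 + C²) + u*C²)
y = -34938
y - p(-652, j(-26, 9)) = -34938 - (√(1 + (-26)²) + 9*(-26)²) = -34938 - (√(1 + 676) + 9*676) = -34938 - (√677 + 6084) = -34938 - (6084 + √677) = -34938 + (-6084 - √677) = -41022 - √677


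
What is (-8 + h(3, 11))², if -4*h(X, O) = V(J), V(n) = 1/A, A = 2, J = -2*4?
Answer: 4225/64 ≈ 66.016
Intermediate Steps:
J = -8
V(n) = ½ (V(n) = 1/2 = ½)
h(X, O) = -⅛ (h(X, O) = -¼*½ = -⅛)
(-8 + h(3, 11))² = (-8 - ⅛)² = (-65/8)² = 4225/64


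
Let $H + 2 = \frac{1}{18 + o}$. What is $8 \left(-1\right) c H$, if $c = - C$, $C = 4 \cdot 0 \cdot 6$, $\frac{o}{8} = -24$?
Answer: $0$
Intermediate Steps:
$o = -192$ ($o = 8 \left(-24\right) = -192$)
$H = - \frac{349}{174}$ ($H = -2 + \frac{1}{18 - 192} = -2 + \frac{1}{-174} = -2 - \frac{1}{174} = - \frac{349}{174} \approx -2.0057$)
$C = 0$ ($C = 0 \cdot 6 = 0$)
$c = 0$ ($c = \left(-1\right) 0 = 0$)
$8 \left(-1\right) c H = 8 \left(-1\right) 0 \left(- \frac{349}{174}\right) = \left(-8\right) 0 \left(- \frac{349}{174}\right) = 0 \left(- \frac{349}{174}\right) = 0$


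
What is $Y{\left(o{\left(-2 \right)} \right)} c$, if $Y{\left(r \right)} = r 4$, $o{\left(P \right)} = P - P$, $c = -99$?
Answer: $0$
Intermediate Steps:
$o{\left(P \right)} = 0$
$Y{\left(r \right)} = 4 r$
$Y{\left(o{\left(-2 \right)} \right)} c = 4 \cdot 0 \left(-99\right) = 0 \left(-99\right) = 0$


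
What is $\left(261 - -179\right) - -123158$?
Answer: $123598$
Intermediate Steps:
$\left(261 - -179\right) - -123158 = \left(261 + 179\right) + 123158 = 440 + 123158 = 123598$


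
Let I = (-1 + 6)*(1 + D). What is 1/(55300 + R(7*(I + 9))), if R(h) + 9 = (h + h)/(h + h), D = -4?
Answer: 1/55292 ≈ 1.8086e-5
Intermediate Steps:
I = -15 (I = (-1 + 6)*(1 - 4) = 5*(-3) = -15)
R(h) = -8 (R(h) = -9 + (h + h)/(h + h) = -9 + (2*h)/((2*h)) = -9 + (2*h)*(1/(2*h)) = -9 + 1 = -8)
1/(55300 + R(7*(I + 9))) = 1/(55300 - 8) = 1/55292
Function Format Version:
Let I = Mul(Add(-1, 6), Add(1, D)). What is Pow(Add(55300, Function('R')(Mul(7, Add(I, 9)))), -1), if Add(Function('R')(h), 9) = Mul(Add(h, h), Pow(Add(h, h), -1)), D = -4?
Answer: Rational(1, 55292) ≈ 1.8086e-5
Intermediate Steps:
I = -15 (I = Mul(Add(-1, 6), Add(1, -4)) = Mul(5, -3) = -15)
Function('R')(h) = -8 (Function('R')(h) = Add(-9, Mul(Add(h, h), Pow(Add(h, h), -1))) = Add(-9, Mul(Mul(2, h), Pow(Mul(2, h), -1))) = Add(-9, Mul(Mul(2, h), Mul(Rational(1, 2), Pow(h, -1)))) = Add(-9, 1) = -8)
Pow(Add(55300, Function('R')(Mul(7, Add(I, 9)))), -1) = Pow(Add(55300, -8), -1) = Pow(55292, -1) = Rational(1, 55292)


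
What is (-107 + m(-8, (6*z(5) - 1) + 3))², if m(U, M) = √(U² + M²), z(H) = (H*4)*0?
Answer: 11517 - 428*√17 ≈ 9752.3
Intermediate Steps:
z(H) = 0 (z(H) = (4*H)*0 = 0)
m(U, M) = √(M² + U²)
(-107 + m(-8, (6*z(5) - 1) + 3))² = (-107 + √(((6*0 - 1) + 3)² + (-8)²))² = (-107 + √(((0 - 1) + 3)² + 64))² = (-107 + √((-1 + 3)² + 64))² = (-107 + √(2² + 64))² = (-107 + √(4 + 64))² = (-107 + √68)² = (-107 + 2*√17)²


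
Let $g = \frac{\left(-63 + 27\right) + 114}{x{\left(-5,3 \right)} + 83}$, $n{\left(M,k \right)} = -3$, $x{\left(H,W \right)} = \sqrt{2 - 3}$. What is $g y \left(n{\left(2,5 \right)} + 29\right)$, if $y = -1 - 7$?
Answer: $- \frac{51792}{265} + \frac{624 i}{265} \approx -195.44 + 2.3547 i$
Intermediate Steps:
$x{\left(H,W \right)} = i$ ($x{\left(H,W \right)} = \sqrt{-1} = i$)
$y = -8$ ($y = -1 - 7 = -8$)
$g = \frac{3 \left(83 - i\right)}{265}$ ($g = \frac{\left(-63 + 27\right) + 114}{i + 83} = \frac{-36 + 114}{83 + i} = 78 \frac{83 - i}{6890} = \frac{3 \left(83 - i\right)}{265} \approx 0.93962 - 0.011321 i$)
$g y \left(n{\left(2,5 \right)} + 29\right) = \frac{3 \left(83 - i\right)}{265} \left(- 8 \left(-3 + 29\right)\right) = \left(\frac{249}{265} - \frac{3 i}{265}\right) \left(\left(-8\right) 26\right) = \left(\frac{249}{265} - \frac{3 i}{265}\right) \left(-208\right) = - \frac{51792}{265} + \frac{624 i}{265}$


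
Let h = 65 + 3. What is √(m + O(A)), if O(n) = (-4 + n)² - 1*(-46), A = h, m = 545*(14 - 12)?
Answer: 4*√327 ≈ 72.333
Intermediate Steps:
m = 1090 (m = 545*2 = 1090)
h = 68
A = 68
O(n) = 46 + (-4 + n)² (O(n) = (-4 + n)² + 46 = 46 + (-4 + n)²)
√(m + O(A)) = √(1090 + (46 + (-4 + 68)²)) = √(1090 + (46 + 64²)) = √(1090 + (46 + 4096)) = √(1090 + 4142) = √5232 = 4*√327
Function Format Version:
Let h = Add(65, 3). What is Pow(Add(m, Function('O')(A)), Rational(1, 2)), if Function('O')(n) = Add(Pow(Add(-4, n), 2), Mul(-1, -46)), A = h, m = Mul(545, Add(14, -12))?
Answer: Mul(4, Pow(327, Rational(1, 2))) ≈ 72.333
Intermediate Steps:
m = 1090 (m = Mul(545, 2) = 1090)
h = 68
A = 68
Function('O')(n) = Add(46, Pow(Add(-4, n), 2)) (Function('O')(n) = Add(Pow(Add(-4, n), 2), 46) = Add(46, Pow(Add(-4, n), 2)))
Pow(Add(m, Function('O')(A)), Rational(1, 2)) = Pow(Add(1090, Add(46, Pow(Add(-4, 68), 2))), Rational(1, 2)) = Pow(Add(1090, Add(46, Pow(64, 2))), Rational(1, 2)) = Pow(Add(1090, Add(46, 4096)), Rational(1, 2)) = Pow(Add(1090, 4142), Rational(1, 2)) = Pow(5232, Rational(1, 2)) = Mul(4, Pow(327, Rational(1, 2)))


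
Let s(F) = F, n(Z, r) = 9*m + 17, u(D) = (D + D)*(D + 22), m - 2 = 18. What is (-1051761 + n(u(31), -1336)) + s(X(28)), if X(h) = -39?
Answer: -1051603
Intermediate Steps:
m = 20 (m = 2 + 18 = 20)
u(D) = 2*D*(22 + D) (u(D) = (2*D)*(22 + D) = 2*D*(22 + D))
n(Z, r) = 197 (n(Z, r) = 9*20 + 17 = 180 + 17 = 197)
(-1051761 + n(u(31), -1336)) + s(X(28)) = (-1051761 + 197) - 39 = -1051564 - 39 = -1051603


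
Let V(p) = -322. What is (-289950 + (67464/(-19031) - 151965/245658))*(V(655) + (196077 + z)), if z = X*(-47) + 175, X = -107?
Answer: -90804647442730455531/1558372466 ≈ -5.8269e+10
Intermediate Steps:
z = 5204 (z = -107*(-47) + 175 = 5029 + 175 = 5204)
(-289950 + (67464/(-19031) - 151965/245658))*(V(655) + (196077 + z)) = (-289950 + (67464/(-19031) - 151965/245658))*(-322 + (196077 + 5204)) = (-289950 + (67464*(-1/19031) - 151965*1/245658))*(-322 + 201281) = (-289950 + (-67464/19031 - 50655/81886))*200959 = (-289950 - 6488372409/1558372466)*200959 = -451856584889109/1558372466*200959 = -90804647442730455531/1558372466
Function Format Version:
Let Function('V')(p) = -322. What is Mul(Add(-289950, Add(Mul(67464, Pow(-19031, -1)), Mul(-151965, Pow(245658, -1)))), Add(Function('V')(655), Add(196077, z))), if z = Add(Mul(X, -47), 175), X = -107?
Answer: Rational(-90804647442730455531, 1558372466) ≈ -5.8269e+10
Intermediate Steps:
z = 5204 (z = Add(Mul(-107, -47), 175) = Add(5029, 175) = 5204)
Mul(Add(-289950, Add(Mul(67464, Pow(-19031, -1)), Mul(-151965, Pow(245658, -1)))), Add(Function('V')(655), Add(196077, z))) = Mul(Add(-289950, Add(Mul(67464, Pow(-19031, -1)), Mul(-151965, Pow(245658, -1)))), Add(-322, Add(196077, 5204))) = Mul(Add(-289950, Add(Mul(67464, Rational(-1, 19031)), Mul(-151965, Rational(1, 245658)))), Add(-322, 201281)) = Mul(Add(-289950, Add(Rational(-67464, 19031), Rational(-50655, 81886))), 200959) = Mul(Add(-289950, Rational(-6488372409, 1558372466)), 200959) = Mul(Rational(-451856584889109, 1558372466), 200959) = Rational(-90804647442730455531, 1558372466)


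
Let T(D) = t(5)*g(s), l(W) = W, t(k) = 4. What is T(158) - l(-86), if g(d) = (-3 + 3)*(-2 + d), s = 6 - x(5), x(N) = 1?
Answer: 86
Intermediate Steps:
s = 5 (s = 6 - 1*1 = 6 - 1 = 5)
g(d) = 0 (g(d) = 0*(-2 + d) = 0)
T(D) = 0 (T(D) = 4*0 = 0)
T(158) - l(-86) = 0 - 1*(-86) = 0 + 86 = 86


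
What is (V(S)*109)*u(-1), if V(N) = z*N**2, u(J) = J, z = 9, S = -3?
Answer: -8829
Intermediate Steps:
V(N) = 9*N**2
(V(S)*109)*u(-1) = ((9*(-3)**2)*109)*(-1) = ((9*9)*109)*(-1) = (81*109)*(-1) = 8829*(-1) = -8829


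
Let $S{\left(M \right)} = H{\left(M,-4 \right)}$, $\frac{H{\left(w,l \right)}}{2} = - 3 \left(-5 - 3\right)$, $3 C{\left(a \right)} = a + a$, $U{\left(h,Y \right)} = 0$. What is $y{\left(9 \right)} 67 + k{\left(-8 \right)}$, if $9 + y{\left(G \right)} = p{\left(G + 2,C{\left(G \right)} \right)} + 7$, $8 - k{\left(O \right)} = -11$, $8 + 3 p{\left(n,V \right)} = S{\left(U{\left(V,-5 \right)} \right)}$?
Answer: $\frac{2335}{3} \approx 778.33$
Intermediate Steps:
$C{\left(a \right)} = \frac{2 a}{3}$ ($C{\left(a \right)} = \frac{a + a}{3} = \frac{2 a}{3}$)
$H{\left(w,l \right)} = 48$ ($H{\left(w,l \right)} = 2 \left(- 3 \left(-5 - 3\right)\right) = 2 \left(\left(-3\right) \left(-8\right)\right) = 2 \cdot 24 = 48$)
$S{\left(M \right)} = 48$
$p{\left(n,V \right)} = \frac{40}{3}$ ($p{\left(n,V \right)} = - \frac{8}{3} + \frac{1}{3} \cdot 48 = - \frac{8}{3} + 16 = \frac{40}{3}$)
$k{\left(O \right)} = 19$ ($k{\left(O \right)} = 8 - -11 = 8 + 11 = 19$)
$y{\left(G \right)} = \frac{34}{3}$ ($y{\left(G \right)} = -9 + \left(\frac{40}{3} + 7\right) = -9 + \frac{61}{3} = \frac{34}{3}$)
$y{\left(9 \right)} 67 + k{\left(-8 \right)} = \frac{34}{3} \cdot 67 + 19 = \frac{2278}{3} + 19 = \frac{2335}{3}$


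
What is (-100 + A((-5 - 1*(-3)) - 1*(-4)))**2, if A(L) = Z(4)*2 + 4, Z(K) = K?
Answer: 7744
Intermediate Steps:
A(L) = 12 (A(L) = 4*2 + 4 = 8 + 4 = 12)
(-100 + A((-5 - 1*(-3)) - 1*(-4)))**2 = (-100 + 12)**2 = (-88)**2 = 7744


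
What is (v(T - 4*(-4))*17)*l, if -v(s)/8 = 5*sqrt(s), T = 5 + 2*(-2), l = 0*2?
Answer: 0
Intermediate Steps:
l = 0
T = 1 (T = 5 - 4 = 1)
v(s) = -40*sqrt(s)
(v(T - 4*(-4))*17)*l = (-40*sqrt(1 - 4*(-4))*17)*0 = (-40*sqrt(1 + 16)*17)*0 = (-40*sqrt(17)*17)*0 = -680*sqrt(17)*0 = 0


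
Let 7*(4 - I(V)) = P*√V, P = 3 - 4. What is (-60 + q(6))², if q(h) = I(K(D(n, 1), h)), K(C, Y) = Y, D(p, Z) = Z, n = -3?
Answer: (392 - √6)²/49 ≈ 3096.9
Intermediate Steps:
P = -1
I(V) = 4 + √V/7 (I(V) = 4 - (-1)*√V/7 = 4 + √V/7)
q(h) = 4 + √h/7
(-60 + q(6))² = (-60 + (4 + √6/7))² = (-56 + √6/7)²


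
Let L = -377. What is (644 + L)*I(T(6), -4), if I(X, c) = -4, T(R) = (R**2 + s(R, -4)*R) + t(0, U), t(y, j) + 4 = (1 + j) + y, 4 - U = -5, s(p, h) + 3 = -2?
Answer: -1068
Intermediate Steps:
s(p, h) = -5 (s(p, h) = -3 - 2 = -5)
U = 9 (U = 4 - 1*(-5) = 4 + 5 = 9)
t(y, j) = -3 + j + y (t(y, j) = -4 + ((1 + j) + y) = -4 + (1 + j + y) = -3 + j + y)
T(R) = 6 + R**2 - 5*R (T(R) = (R**2 - 5*R) + (-3 + 9 + 0) = (R**2 - 5*R) + 6 = 6 + R**2 - 5*R)
(644 + L)*I(T(6), -4) = (644 - 377)*(-4) = 267*(-4) = -1068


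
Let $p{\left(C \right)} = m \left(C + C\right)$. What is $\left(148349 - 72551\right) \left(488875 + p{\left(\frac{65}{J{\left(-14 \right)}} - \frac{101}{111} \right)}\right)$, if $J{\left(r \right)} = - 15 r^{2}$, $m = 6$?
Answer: $\frac{67180532808204}{1813} \approx 3.7055 \cdot 10^{10}$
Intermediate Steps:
$p{\left(C \right)} = 12 C$ ($p{\left(C \right)} = 6 \left(C + C\right) = 6 \cdot 2 C = 12 C$)
$\left(148349 - 72551\right) \left(488875 + p{\left(\frac{65}{J{\left(-14 \right)}} - \frac{101}{111} \right)}\right) = \left(148349 - 72551\right) \left(488875 + 12 \left(\frac{65}{\left(-15\right) \left(-14\right)^{2}} - \frac{101}{111}\right)\right) = 75798 \left(488875 + 12 \left(\frac{65}{\left(-15\right) 196} - \frac{101}{111}\right)\right) = 75798 \left(488875 + 12 \left(\frac{65}{-2940} - \frac{101}{111}\right)\right) = 75798 \left(488875 + 12 \left(65 \left(- \frac{1}{2940}\right) - \frac{101}{111}\right)\right) = 75798 \left(488875 + 12 \left(- \frac{13}{588} - \frac{101}{111}\right)\right) = 75798 \left(488875 + 12 \left(- \frac{6759}{7252}\right)\right) = 75798 \left(488875 - \frac{20277}{1813}\right) = 75798 \cdot \frac{886310098}{1813} = \frac{67180532808204}{1813}$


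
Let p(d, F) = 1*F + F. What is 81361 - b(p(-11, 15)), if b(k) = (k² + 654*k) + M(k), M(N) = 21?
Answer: 60820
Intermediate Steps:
p(d, F) = 2*F (p(d, F) = F + F = 2*F)
b(k) = 21 + k² + 654*k (b(k) = (k² + 654*k) + 21 = 21 + k² + 654*k)
81361 - b(p(-11, 15)) = 81361 - (21 + (2*15)² + 654*(2*15)) = 81361 - (21 + 30² + 654*30) = 81361 - (21 + 900 + 19620) = 81361 - 1*20541 = 81361 - 20541 = 60820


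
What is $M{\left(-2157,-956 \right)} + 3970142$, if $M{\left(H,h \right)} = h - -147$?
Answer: $3969333$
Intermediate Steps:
$M{\left(H,h \right)} = 147 + h$ ($M{\left(H,h \right)} = h + 147 = 147 + h$)
$M{\left(-2157,-956 \right)} + 3970142 = \left(147 - 956\right) + 3970142 = -809 + 3970142 = 3969333$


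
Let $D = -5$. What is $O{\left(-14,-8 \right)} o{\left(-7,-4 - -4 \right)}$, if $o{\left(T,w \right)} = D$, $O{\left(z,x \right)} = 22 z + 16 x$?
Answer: $2180$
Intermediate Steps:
$O{\left(z,x \right)} = 16 x + 22 z$
$o{\left(T,w \right)} = -5$
$O{\left(-14,-8 \right)} o{\left(-7,-4 - -4 \right)} = \left(16 \left(-8\right) + 22 \left(-14\right)\right) \left(-5\right) = \left(-128 - 308\right) \left(-5\right) = \left(-436\right) \left(-5\right) = 2180$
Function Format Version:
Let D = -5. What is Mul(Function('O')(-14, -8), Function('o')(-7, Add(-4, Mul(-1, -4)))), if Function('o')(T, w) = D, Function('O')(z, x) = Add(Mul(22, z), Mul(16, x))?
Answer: 2180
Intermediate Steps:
Function('O')(z, x) = Add(Mul(16, x), Mul(22, z))
Function('o')(T, w) = -5
Mul(Function('O')(-14, -8), Function('o')(-7, Add(-4, Mul(-1, -4)))) = Mul(Add(Mul(16, -8), Mul(22, -14)), -5) = Mul(Add(-128, -308), -5) = Mul(-436, -5) = 2180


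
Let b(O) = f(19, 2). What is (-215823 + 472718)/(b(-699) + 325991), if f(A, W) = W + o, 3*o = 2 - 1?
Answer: 154137/195596 ≈ 0.78804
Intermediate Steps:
o = 1/3 (o = (2 - 1)/3 = (1/3)*1 = 1/3 ≈ 0.33333)
f(A, W) = 1/3 + W (f(A, W) = W + 1/3 = 1/3 + W)
b(O) = 7/3 (b(O) = 1/3 + 2 = 7/3)
(-215823 + 472718)/(b(-699) + 325991) = (-215823 + 472718)/(7/3 + 325991) = 256895/(977980/3) = 256895*(3/977980) = 154137/195596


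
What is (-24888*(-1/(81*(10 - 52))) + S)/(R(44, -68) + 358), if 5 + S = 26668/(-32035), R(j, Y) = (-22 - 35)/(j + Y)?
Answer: -1910569288/52366365135 ≈ -0.036485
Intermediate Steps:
R(j, Y) = -57/(Y + j)
S = -186843/32035 (S = -5 + 26668/(-32035) = -5 + 26668*(-1/32035) = -5 - 26668/32035 = -186843/32035 ≈ -5.8325)
(-24888*(-1/(81*(10 - 52))) + S)/(R(44, -68) + 358) = (-24888*(-1/(81*(10 - 52))) - 186843/32035)/(-57/(-68 + 44) + 358) = (-24888/((-42*(-81))) - 186843/32035)/(-57/(-24) + 358) = (-24888/3402 - 186843/32035)/(-57*(-1/24) + 358) = (-24888*1/3402 - 186843/32035)/(19/8 + 358) = (-4148/567 - 186843/32035)/(2883/8) = -238821161/18163845*8/2883 = -1910569288/52366365135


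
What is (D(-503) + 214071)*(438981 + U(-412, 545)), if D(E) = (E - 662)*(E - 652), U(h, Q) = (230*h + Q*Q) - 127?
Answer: 999918683874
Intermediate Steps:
U(h, Q) = -127 + Q**2 + 230*h (U(h, Q) = (230*h + Q**2) - 127 = (Q**2 + 230*h) - 127 = -127 + Q**2 + 230*h)
D(E) = (-662 + E)*(-652 + E)
(D(-503) + 214071)*(438981 + U(-412, 545)) = ((431624 + (-503)**2 - 1314*(-503)) + 214071)*(438981 + (-127 + 545**2 + 230*(-412))) = ((431624 + 253009 + 660942) + 214071)*(438981 + (-127 + 297025 - 94760)) = (1345575 + 214071)*(438981 + 202138) = 1559646*641119 = 999918683874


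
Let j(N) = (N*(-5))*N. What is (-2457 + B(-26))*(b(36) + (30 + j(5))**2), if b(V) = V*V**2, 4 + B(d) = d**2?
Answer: -99390585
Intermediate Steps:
j(N) = -5*N**2 (j(N) = (-5*N)*N = -5*N**2)
B(d) = -4 + d**2
b(V) = V**3
(-2457 + B(-26))*(b(36) + (30 + j(5))**2) = (-2457 + (-4 + (-26)**2))*(36**3 + (30 - 5*5**2)**2) = (-2457 + (-4 + 676))*(46656 + (30 - 5*25)**2) = (-2457 + 672)*(46656 + (30 - 125)**2) = -1785*(46656 + (-95)**2) = -1785*(46656 + 9025) = -1785*55681 = -99390585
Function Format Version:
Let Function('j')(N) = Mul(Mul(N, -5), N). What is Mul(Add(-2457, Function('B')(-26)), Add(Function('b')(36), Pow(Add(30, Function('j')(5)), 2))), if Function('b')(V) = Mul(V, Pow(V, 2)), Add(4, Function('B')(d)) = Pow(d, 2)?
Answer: -99390585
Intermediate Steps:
Function('j')(N) = Mul(-5, Pow(N, 2)) (Function('j')(N) = Mul(Mul(-5, N), N) = Mul(-5, Pow(N, 2)))
Function('B')(d) = Add(-4, Pow(d, 2))
Function('b')(V) = Pow(V, 3)
Mul(Add(-2457, Function('B')(-26)), Add(Function('b')(36), Pow(Add(30, Function('j')(5)), 2))) = Mul(Add(-2457, Add(-4, Pow(-26, 2))), Add(Pow(36, 3), Pow(Add(30, Mul(-5, Pow(5, 2))), 2))) = Mul(Add(-2457, Add(-4, 676)), Add(46656, Pow(Add(30, Mul(-5, 25)), 2))) = Mul(Add(-2457, 672), Add(46656, Pow(Add(30, -125), 2))) = Mul(-1785, Add(46656, Pow(-95, 2))) = Mul(-1785, Add(46656, 9025)) = Mul(-1785, 55681) = -99390585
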